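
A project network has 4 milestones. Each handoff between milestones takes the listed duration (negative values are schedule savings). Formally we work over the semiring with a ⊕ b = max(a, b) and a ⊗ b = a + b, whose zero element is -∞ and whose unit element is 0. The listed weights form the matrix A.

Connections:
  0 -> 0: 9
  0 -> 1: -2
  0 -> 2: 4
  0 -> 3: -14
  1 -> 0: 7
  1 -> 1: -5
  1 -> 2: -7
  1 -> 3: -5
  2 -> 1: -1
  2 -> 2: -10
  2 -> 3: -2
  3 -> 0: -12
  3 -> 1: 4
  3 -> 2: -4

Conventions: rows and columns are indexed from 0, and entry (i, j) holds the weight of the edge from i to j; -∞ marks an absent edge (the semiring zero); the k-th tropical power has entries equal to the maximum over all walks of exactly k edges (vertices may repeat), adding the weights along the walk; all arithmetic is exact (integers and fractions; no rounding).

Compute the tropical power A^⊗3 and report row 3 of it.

A^⊗2:
  [18, 7, 13, 2]
  [16, 5, 11, -7]
  [6, 2, -6, -6]
  [11, -1, -3, -1]
A^⊗3:
  [27, 16, 22, 11]
  [25, 14, 20, 9]
  [15, 4, 10, -3]
  [20, 9, 15, -3]
Answer: row 3 of A^⊗3 = [20, 9, 15, -3]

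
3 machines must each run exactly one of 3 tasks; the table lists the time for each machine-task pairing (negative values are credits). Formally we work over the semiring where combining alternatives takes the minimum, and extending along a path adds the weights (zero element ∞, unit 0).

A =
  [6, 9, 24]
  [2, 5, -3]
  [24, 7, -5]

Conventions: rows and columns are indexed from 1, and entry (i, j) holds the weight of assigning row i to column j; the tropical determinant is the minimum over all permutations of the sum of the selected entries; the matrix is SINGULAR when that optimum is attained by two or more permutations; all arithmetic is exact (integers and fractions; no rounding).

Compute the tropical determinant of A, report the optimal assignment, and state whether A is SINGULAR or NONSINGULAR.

σ = (1, 2, 3): 6 + 5 + (-5) = 6
σ = (1, 3, 2): 6 + (-3) + 7 = 10
σ = (2, 1, 3): 9 + 2 + (-5) = 6
σ = (2, 3, 1): 9 + (-3) + 24 = 30
σ = (3, 1, 2): 24 + 2 + 7 = 33
σ = (3, 2, 1): 24 + 5 + 24 = 53
Optimal value attained by: σ = (1, 2, 3).
Answer: det⊕(A) = 6; verdict: SINGULAR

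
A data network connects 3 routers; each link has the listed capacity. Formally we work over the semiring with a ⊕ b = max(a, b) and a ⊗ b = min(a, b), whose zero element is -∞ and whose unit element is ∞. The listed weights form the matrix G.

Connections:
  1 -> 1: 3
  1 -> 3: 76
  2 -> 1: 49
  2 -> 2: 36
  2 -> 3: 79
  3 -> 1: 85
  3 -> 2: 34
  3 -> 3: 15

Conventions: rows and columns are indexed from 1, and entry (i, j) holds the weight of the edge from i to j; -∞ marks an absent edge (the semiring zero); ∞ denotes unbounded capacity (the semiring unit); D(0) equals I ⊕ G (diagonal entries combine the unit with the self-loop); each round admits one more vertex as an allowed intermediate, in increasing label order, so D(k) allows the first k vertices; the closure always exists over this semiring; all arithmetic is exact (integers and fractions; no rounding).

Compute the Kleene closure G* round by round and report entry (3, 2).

D(0):
  [∞, -∞, 76]
  [49, ∞, 79]
  [85, 34, ∞]
D(1):
  [∞, -∞, 76]
  [49, ∞, 79]
  [85, 34, ∞]
D(2):
  [∞, -∞, 76]
  [49, ∞, 79]
  [85, 34, ∞]
D(3):
  [∞, 34, 76]
  [79, ∞, 79]
  [85, 34, ∞]
Answer: G*[3][2] = 34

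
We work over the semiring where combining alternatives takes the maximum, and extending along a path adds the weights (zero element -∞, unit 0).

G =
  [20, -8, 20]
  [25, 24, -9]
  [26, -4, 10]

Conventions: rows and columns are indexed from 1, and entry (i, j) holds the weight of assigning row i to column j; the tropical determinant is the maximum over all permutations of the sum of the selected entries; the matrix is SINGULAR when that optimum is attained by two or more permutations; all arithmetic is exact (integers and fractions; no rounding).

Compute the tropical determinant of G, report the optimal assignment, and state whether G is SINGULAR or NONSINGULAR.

σ = (1, 2, 3): 20 + 24 + 10 = 54
σ = (1, 3, 2): 20 + (-9) + (-4) = 7
σ = (2, 1, 3): (-8) + 25 + 10 = 27
σ = (2, 3, 1): (-8) + (-9) + 26 = 9
σ = (3, 1, 2): 20 + 25 + (-4) = 41
σ = (3, 2, 1): 20 + 24 + 26 = 70
Optimal value attained by: σ = (3, 2, 1).
Answer: det⊕(G) = 70; verdict: NONSINGULAR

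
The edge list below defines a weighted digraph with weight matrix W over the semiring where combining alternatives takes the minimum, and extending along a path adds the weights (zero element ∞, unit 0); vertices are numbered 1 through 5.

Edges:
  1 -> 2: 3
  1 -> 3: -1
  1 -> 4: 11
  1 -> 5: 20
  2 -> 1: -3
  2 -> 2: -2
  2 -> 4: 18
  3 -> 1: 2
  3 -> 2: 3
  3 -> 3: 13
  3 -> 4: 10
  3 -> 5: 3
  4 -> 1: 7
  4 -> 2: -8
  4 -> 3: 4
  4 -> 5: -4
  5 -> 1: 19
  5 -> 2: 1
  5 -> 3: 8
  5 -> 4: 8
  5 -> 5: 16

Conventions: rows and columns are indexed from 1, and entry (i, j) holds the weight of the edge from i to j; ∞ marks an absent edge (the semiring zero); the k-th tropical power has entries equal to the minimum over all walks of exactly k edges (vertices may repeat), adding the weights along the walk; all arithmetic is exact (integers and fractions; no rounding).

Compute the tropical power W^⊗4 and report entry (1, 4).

W^⊗2:
  [0, 1, 12, 9, 2]
  [-5, -4, -4, 8, 14]
  [0, 1, 1, 11, 6]
  [-11, -10, 4, 4, 7]
  [-2, -1, 12, 18, 4]
W^⊗3:
  [-2, -1, -1, 10, 5]
  [-7, -6, -6, 6, -1]
  [-2, -1, -1, 11, 4]
  [-13, -12, -12, 0, 0]
  [-4, -3, -3, 9, 14]
W^⊗4:
  [-4, -3, -3, 9, 2]
  [-9, -8, -8, 4, -3]
  [-4, -3, -3, 9, 2]
  [-15, -14, -14, -2, -9]
  [-6, -5, -5, 7, 0]
Key observation: the optimum is the walk 1->2->1->3->4, with weight 3 + (-3) + (-1) + 10 = 9.
Optimal value attained by: walk 1->2->1->3->4.
Answer: (W^⊗4)[1][4] = 9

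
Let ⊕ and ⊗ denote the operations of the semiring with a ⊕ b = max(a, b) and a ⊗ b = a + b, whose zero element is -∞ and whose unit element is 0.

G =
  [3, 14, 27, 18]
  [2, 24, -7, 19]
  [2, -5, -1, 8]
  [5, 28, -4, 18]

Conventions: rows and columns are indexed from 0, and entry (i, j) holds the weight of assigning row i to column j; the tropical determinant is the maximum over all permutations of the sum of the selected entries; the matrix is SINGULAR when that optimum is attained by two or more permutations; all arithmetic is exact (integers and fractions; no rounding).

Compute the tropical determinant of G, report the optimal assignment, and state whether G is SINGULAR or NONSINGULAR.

σ = (0, 1, 2, 3): 3 + 24 + (-1) + 18 = 44
σ = (0, 1, 3, 2): 3 + 24 + 8 + (-4) = 31
σ = (0, 2, 1, 3): 3 + (-7) + (-5) + 18 = 9
σ = (0, 2, 3, 1): 3 + (-7) + 8 + 28 = 32
σ = (0, 3, 1, 2): 3 + 19 + (-5) + (-4) = 13
σ = (0, 3, 2, 1): 3 + 19 + (-1) + 28 = 49
σ = (1, 0, 2, 3): 14 + 2 + (-1) + 18 = 33
σ = (1, 0, 3, 2): 14 + 2 + 8 + (-4) = 20
σ = (1, 2, 0, 3): 14 + (-7) + 2 + 18 = 27
σ = (1, 2, 3, 0): 14 + (-7) + 8 + 5 = 20
σ = (1, 3, 0, 2): 14 + 19 + 2 + (-4) = 31
σ = (1, 3, 2, 0): 14 + 19 + (-1) + 5 = 37
σ = (2, 0, 1, 3): 27 + 2 + (-5) + 18 = 42
σ = (2, 0, 3, 1): 27 + 2 + 8 + 28 = 65
σ = (2, 1, 0, 3): 27 + 24 + 2 + 18 = 71
σ = (2, 1, 3, 0): 27 + 24 + 8 + 5 = 64
σ = (2, 3, 0, 1): 27 + 19 + 2 + 28 = 76
σ = (2, 3, 1, 0): 27 + 19 + (-5) + 5 = 46
σ = (3, 0, 1, 2): 18 + 2 + (-5) + (-4) = 11
σ = (3, 0, 2, 1): 18 + 2 + (-1) + 28 = 47
σ = (3, 1, 0, 2): 18 + 24 + 2 + (-4) = 40
σ = (3, 1, 2, 0): 18 + 24 + (-1) + 5 = 46
σ = (3, 2, 0, 1): 18 + (-7) + 2 + 28 = 41
σ = (3, 2, 1, 0): 18 + (-7) + (-5) + 5 = 11
Optimal value attained by: σ = (2, 3, 0, 1).
Answer: det⊕(G) = 76; verdict: NONSINGULAR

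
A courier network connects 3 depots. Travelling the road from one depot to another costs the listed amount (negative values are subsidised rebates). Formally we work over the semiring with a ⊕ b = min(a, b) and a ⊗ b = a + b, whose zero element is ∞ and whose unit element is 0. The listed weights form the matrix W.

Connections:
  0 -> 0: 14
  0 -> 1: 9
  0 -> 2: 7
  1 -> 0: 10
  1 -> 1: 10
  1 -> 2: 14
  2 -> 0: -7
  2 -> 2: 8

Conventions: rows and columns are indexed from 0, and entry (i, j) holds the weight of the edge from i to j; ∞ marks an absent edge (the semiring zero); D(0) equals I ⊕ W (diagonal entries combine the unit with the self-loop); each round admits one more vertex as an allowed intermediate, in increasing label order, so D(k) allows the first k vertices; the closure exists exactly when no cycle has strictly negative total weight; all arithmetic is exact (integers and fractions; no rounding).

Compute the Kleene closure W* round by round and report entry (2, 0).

D(0):
  [0, 9, 7]
  [10, 0, 14]
  [-7, ∞, 0]
D(1):
  [0, 9, 7]
  [10, 0, 14]
  [-7, 2, 0]
D(2):
  [0, 9, 7]
  [10, 0, 14]
  [-7, 2, 0]
D(3):
  [0, 9, 7]
  [7, 0, 14]
  [-7, 2, 0]
Answer: W*[2][0] = -7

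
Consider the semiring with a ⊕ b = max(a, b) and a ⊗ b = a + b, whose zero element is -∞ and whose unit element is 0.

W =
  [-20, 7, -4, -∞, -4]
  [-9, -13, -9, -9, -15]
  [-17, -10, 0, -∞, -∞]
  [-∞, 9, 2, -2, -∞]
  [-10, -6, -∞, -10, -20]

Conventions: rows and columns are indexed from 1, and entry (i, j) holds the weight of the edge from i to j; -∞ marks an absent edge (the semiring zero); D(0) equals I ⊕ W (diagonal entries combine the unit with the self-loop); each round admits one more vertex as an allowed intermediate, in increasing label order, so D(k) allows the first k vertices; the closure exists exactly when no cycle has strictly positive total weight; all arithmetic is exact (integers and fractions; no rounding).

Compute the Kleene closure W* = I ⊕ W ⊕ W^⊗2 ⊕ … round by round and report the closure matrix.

D(0):
  [0, 7, -4, -∞, -4]
  [-9, 0, -9, -9, -15]
  [-17, -10, 0, -∞, -∞]
  [-∞, 9, 2, 0, -∞]
  [-10, -6, -∞, -10, 0]
D(1):
  [0, 7, -4, -∞, -4]
  [-9, 0, -9, -9, -13]
  [-17, -10, 0, -∞, -21]
  [-∞, 9, 2, 0, -∞]
  [-10, -3, -14, -10, 0]
D(2):
  [0, 7, -2, -2, -4]
  [-9, 0, -9, -9, -13]
  [-17, -10, 0, -19, -21]
  [0, 9, 2, 0, -4]
  [-10, -3, -12, -10, 0]
D(3):
  [0, 7, -2, -2, -4]
  [-9, 0, -9, -9, -13]
  [-17, -10, 0, -19, -21]
  [0, 9, 2, 0, -4]
  [-10, -3, -12, -10, 0]
D(4):
  [0, 7, 0, -2, -4]
  [-9, 0, -7, -9, -13]
  [-17, -10, 0, -19, -21]
  [0, 9, 2, 0, -4]
  [-10, -1, -8, -10, 0]
D(5):
  [0, 7, 0, -2, -4]
  [-9, 0, -7, -9, -13]
  [-17, -10, 0, -19, -21]
  [0, 9, 2, 0, -4]
  [-10, -1, -8, -10, 0]
Answer: W* = [[0, 7, 0, -2, -4], [-9, 0, -7, -9, -13], [-17, -10, 0, -19, -21], [0, 9, 2, 0, -4], [-10, -1, -8, -10, 0]]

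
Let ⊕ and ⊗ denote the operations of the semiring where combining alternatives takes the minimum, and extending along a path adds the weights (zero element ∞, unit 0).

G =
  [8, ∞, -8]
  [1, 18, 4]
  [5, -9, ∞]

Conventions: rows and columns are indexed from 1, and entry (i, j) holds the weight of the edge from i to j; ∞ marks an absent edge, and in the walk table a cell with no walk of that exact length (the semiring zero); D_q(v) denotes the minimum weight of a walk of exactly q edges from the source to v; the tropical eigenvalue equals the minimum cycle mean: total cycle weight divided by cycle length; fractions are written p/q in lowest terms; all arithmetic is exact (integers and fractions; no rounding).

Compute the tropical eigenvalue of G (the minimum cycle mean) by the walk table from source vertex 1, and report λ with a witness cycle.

q=0: [0, ∞, ∞]
q=1: [8, ∞, -8]
q=2: [-3, -17, 0]
q=3: [-16, -9, -13]
Optimal cycle mean attained by: cycle 1->3->2->1, total (-8) + (-9) + 1, length 3.
Answer: λ = -16/3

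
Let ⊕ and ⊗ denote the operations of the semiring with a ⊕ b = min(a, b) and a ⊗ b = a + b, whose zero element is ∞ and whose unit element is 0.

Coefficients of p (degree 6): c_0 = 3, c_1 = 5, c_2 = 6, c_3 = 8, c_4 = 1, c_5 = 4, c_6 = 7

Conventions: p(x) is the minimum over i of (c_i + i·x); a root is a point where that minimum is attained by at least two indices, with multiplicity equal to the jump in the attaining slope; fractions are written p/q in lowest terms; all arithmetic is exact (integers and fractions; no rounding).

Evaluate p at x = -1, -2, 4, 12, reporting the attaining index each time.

p(-1) = min(3+0·(-1)=3, 5+1·(-1)=4, 6+2·(-1)=4, 8+3·(-1)=5, 1+4·(-1)=-3, 4+5·(-1)=-1, 7+6·(-1)=1) = -3 (attained by i=4)
p(-2) = min(3+0·(-2)=3, 5+1·(-2)=3, 6+2·(-2)=2, 8+3·(-2)=2, 1+4·(-2)=-7, 4+5·(-2)=-6, 7+6·(-2)=-5) = -7 (attained by i=4)
p(4) = min(3+0·4=3, 5+1·4=9, 6+2·4=14, 8+3·4=20, 1+4·4=17, 4+5·4=24, 7+6·4=31) = 3 (attained by i=0)
p(12) = min(3+0·12=3, 5+1·12=17, 6+2·12=30, 8+3·12=44, 1+4·12=49, 4+5·12=64, 7+6·12=79) = 3 (attained by i=0)
Answer: p(-1) = -3; p(-2) = -7; p(4) = 3; p(12) = 3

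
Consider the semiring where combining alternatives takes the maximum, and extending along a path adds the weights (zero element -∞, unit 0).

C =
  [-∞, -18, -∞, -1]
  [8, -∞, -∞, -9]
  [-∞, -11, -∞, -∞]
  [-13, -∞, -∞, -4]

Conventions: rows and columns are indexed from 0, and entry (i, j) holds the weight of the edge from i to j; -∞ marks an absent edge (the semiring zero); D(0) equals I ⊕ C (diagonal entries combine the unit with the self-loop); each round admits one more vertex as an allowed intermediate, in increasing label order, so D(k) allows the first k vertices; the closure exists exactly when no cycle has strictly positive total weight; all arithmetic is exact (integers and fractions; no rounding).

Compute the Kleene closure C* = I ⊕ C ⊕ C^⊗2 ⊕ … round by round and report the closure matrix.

D(0):
  [0, -18, -∞, -1]
  [8, 0, -∞, -9]
  [-∞, -11, 0, -∞]
  [-13, -∞, -∞, 0]
D(1):
  [0, -18, -∞, -1]
  [8, 0, -∞, 7]
  [-∞, -11, 0, -∞]
  [-13, -31, -∞, 0]
D(2):
  [0, -18, -∞, -1]
  [8, 0, -∞, 7]
  [-3, -11, 0, -4]
  [-13, -31, -∞, 0]
D(3):
  [0, -18, -∞, -1]
  [8, 0, -∞, 7]
  [-3, -11, 0, -4]
  [-13, -31, -∞, 0]
D(4):
  [0, -18, -∞, -1]
  [8, 0, -∞, 7]
  [-3, -11, 0, -4]
  [-13, -31, -∞, 0]
Answer: C* = [[0, -18, -∞, -1], [8, 0, -∞, 7], [-3, -11, 0, -4], [-13, -31, -∞, 0]]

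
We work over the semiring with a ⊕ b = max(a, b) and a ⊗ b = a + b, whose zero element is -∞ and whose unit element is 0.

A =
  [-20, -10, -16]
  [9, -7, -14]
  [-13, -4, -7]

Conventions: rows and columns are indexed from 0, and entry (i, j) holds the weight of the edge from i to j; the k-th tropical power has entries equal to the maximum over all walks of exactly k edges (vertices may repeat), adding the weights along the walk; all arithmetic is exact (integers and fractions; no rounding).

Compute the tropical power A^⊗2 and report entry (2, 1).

A^⊗2:
  [-1, -17, -23]
  [2, -1, -7]
  [5, -11, -14]
Key observation: the optimum is the walk 2->1->1, with weight (-4) + (-7) = -11.
Optimal value attained by: walk 2->1->1.
Answer: (A^⊗2)[2][1] = -11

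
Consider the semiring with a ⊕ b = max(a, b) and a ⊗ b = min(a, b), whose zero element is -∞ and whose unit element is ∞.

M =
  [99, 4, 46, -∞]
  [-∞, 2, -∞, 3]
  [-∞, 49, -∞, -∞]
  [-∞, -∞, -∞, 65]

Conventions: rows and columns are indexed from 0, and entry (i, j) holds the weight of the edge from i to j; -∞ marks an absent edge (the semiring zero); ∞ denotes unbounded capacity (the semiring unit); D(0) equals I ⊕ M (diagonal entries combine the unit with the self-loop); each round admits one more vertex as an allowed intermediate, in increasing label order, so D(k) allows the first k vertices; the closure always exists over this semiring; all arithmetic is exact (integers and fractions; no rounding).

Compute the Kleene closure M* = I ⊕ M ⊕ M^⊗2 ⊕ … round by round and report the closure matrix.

D(0):
  [∞, 4, 46, -∞]
  [-∞, ∞, -∞, 3]
  [-∞, 49, ∞, -∞]
  [-∞, -∞, -∞, ∞]
D(1):
  [∞, 4, 46, -∞]
  [-∞, ∞, -∞, 3]
  [-∞, 49, ∞, -∞]
  [-∞, -∞, -∞, ∞]
D(2):
  [∞, 4, 46, 3]
  [-∞, ∞, -∞, 3]
  [-∞, 49, ∞, 3]
  [-∞, -∞, -∞, ∞]
D(3):
  [∞, 46, 46, 3]
  [-∞, ∞, -∞, 3]
  [-∞, 49, ∞, 3]
  [-∞, -∞, -∞, ∞]
D(4):
  [∞, 46, 46, 3]
  [-∞, ∞, -∞, 3]
  [-∞, 49, ∞, 3]
  [-∞, -∞, -∞, ∞]
Answer: M* = [[∞, 46, 46, 3], [-∞, ∞, -∞, 3], [-∞, 49, ∞, 3], [-∞, -∞, -∞, ∞]]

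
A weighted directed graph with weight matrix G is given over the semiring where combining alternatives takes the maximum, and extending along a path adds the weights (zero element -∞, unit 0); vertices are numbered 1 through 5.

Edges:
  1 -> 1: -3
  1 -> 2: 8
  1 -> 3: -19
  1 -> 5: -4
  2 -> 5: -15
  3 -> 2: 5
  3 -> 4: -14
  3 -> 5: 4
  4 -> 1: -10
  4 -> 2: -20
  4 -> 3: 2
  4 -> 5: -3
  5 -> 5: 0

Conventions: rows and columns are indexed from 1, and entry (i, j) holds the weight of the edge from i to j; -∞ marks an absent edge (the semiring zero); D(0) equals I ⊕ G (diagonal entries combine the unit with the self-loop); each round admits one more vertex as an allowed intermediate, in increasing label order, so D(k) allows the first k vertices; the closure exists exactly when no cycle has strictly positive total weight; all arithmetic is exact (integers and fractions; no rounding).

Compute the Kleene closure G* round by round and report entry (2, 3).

D(0):
  [0, 8, -19, -∞, -4]
  [-∞, 0, -∞, -∞, -15]
  [-∞, 5, 0, -14, 4]
  [-10, -20, 2, 0, -3]
  [-∞, -∞, -∞, -∞, 0]
D(1):
  [0, 8, -19, -∞, -4]
  [-∞, 0, -∞, -∞, -15]
  [-∞, 5, 0, -14, 4]
  [-10, -2, 2, 0, -3]
  [-∞, -∞, -∞, -∞, 0]
D(2):
  [0, 8, -19, -∞, -4]
  [-∞, 0, -∞, -∞, -15]
  [-∞, 5, 0, -14, 4]
  [-10, -2, 2, 0, -3]
  [-∞, -∞, -∞, -∞, 0]
D(3):
  [0, 8, -19, -33, -4]
  [-∞, 0, -∞, -∞, -15]
  [-∞, 5, 0, -14, 4]
  [-10, 7, 2, 0, 6]
  [-∞, -∞, -∞, -∞, 0]
D(4):
  [0, 8, -19, -33, -4]
  [-∞, 0, -∞, -∞, -15]
  [-24, 5, 0, -14, 4]
  [-10, 7, 2, 0, 6]
  [-∞, -∞, -∞, -∞, 0]
D(5):
  [0, 8, -19, -33, -4]
  [-∞, 0, -∞, -∞, -15]
  [-24, 5, 0, -14, 4]
  [-10, 7, 2, 0, 6]
  [-∞, -∞, -∞, -∞, 0]
Answer: G*[2][3] = -∞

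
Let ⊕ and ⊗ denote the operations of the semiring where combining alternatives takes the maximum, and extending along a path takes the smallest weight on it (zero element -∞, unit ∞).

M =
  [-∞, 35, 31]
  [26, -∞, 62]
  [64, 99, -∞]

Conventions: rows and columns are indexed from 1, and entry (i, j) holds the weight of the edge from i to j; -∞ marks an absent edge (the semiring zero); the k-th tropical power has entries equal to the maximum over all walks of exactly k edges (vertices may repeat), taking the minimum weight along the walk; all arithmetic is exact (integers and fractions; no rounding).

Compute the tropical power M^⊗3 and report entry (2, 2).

M^⊗2:
  [31, 31, 35]
  [62, 62, 26]
  [26, 35, 62]
M^⊗3:
  [35, 35, 31]
  [26, 35, 62]
  [62, 62, 35]
Key observation: the optimum is the walk 2->3->1->2, with weight 62 min 64 min 35 = 35.
Optimal value attained by: walk 2->3->1->2.
Answer: (M^⊗3)[2][2] = 35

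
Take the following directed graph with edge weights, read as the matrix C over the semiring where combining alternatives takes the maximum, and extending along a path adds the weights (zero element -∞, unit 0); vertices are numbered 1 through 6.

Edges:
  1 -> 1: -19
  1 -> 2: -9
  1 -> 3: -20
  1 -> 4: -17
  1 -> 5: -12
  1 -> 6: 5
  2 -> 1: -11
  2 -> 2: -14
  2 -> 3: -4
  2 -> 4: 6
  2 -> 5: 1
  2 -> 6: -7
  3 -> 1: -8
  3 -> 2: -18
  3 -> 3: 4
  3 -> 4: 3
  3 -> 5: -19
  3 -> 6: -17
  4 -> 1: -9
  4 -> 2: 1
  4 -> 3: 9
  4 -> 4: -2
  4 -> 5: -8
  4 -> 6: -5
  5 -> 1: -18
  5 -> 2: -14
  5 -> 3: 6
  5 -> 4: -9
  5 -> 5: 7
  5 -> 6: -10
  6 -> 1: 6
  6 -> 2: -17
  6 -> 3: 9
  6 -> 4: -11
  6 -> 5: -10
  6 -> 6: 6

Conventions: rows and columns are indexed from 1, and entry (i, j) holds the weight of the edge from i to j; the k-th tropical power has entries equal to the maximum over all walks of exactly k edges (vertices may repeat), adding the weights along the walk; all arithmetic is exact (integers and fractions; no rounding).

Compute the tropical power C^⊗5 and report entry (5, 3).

C^⊗2:
  [11, -12, 14, -3, -5, 11]
  [-1, 7, 15, 4, 8, 1]
  [-4, 4, 12, 7, -5, -2]
  [1, -1, 13, 12, 2, 1]
  [-2, -7, 13, 9, 14, -3]
  [12, -3, 15, 12, -3, 12]
C^⊗3:
  [17, 2, 20, 17, 2, 17]
  [7, 5, 19, 18, 15, 7]
  [4, 8, 16, 15, 5, 4]
  [7, 13, 21, 16, 9, 7]
  [5, 10, 20, 16, 21, 4]
  [18, 13, 21, 18, 4, 18]
C^⊗4:
  [23, 18, 26, 23, 9, 23]
  [13, 19, 27, 22, 22, 13]
  [10, 16, 24, 19, 12, 10]
  [13, 17, 25, 24, 16, 13]
  [12, 17, 27, 23, 28, 11]
  [24, 19, 27, 24, 14, 24]
C^⊗5:
  [29, 24, 32, 29, 19, 29]
  [19, 23, 31, 30, 29, 19]
  [16, 20, 28, 27, 19, 16]
  [19, 25, 33, 28, 23, 19]
  [19, 24, 34, 30, 35, 18]
  [30, 25, 33, 30, 21, 30]
Key observation: the optimum is the walk 5->5->5->5->5->3, with weight 7 + 7 + 7 + 7 + 6 = 34.
Optimal value attained by: walk 5->5->5->5->5->3.
Answer: (C^⊗5)[5][3] = 34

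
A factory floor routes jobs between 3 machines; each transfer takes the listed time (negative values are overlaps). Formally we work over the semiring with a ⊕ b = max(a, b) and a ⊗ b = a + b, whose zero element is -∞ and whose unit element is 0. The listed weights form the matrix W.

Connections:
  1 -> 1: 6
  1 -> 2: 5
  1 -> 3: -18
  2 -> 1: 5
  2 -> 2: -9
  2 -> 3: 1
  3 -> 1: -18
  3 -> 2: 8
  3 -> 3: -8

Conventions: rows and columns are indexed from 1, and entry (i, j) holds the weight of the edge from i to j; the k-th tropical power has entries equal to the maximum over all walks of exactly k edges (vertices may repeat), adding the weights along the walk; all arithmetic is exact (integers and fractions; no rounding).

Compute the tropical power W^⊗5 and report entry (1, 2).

W^⊗2:
  [12, 11, 6]
  [11, 10, -7]
  [13, 0, 9]
W^⊗3:
  [18, 17, 12]
  [17, 16, 11]
  [19, 18, 1]
W^⊗4:
  [24, 23, 18]
  [23, 22, 17]
  [25, 24, 19]
W^⊗5:
  [30, 29, 24]
  [29, 28, 23]
  [31, 30, 25]
Key observation: the optimum is the walk 1->1->1->1->1->2, with weight 6 + 6 + 6 + 6 + 5 = 29.
Optimal value attained by: walk 1->1->1->1->1->2.
Answer: (W^⊗5)[1][2] = 29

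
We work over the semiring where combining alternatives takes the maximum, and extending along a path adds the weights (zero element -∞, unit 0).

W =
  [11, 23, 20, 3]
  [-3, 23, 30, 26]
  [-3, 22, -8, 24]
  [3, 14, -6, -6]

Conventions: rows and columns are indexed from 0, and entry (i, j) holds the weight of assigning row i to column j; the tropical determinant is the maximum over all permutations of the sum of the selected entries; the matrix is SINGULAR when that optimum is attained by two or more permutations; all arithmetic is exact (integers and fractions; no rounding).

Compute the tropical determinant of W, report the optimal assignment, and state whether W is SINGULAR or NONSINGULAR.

σ = (0, 1, 2, 3): 11 + 23 + (-8) + (-6) = 20
σ = (0, 1, 3, 2): 11 + 23 + 24 + (-6) = 52
σ = (0, 2, 1, 3): 11 + 30 + 22 + (-6) = 57
σ = (0, 2, 3, 1): 11 + 30 + 24 + 14 = 79
σ = (0, 3, 1, 2): 11 + 26 + 22 + (-6) = 53
σ = (0, 3, 2, 1): 11 + 26 + (-8) + 14 = 43
σ = (1, 0, 2, 3): 23 + (-3) + (-8) + (-6) = 6
σ = (1, 0, 3, 2): 23 + (-3) + 24 + (-6) = 38
σ = (1, 2, 0, 3): 23 + 30 + (-3) + (-6) = 44
σ = (1, 2, 3, 0): 23 + 30 + 24 + 3 = 80
σ = (1, 3, 0, 2): 23 + 26 + (-3) + (-6) = 40
σ = (1, 3, 2, 0): 23 + 26 + (-8) + 3 = 44
σ = (2, 0, 1, 3): 20 + (-3) + 22 + (-6) = 33
σ = (2, 0, 3, 1): 20 + (-3) + 24 + 14 = 55
σ = (2, 1, 0, 3): 20 + 23 + (-3) + (-6) = 34
σ = (2, 1, 3, 0): 20 + 23 + 24 + 3 = 70
σ = (2, 3, 0, 1): 20 + 26 + (-3) + 14 = 57
σ = (2, 3, 1, 0): 20 + 26 + 22 + 3 = 71
σ = (3, 0, 1, 2): 3 + (-3) + 22 + (-6) = 16
σ = (3, 0, 2, 1): 3 + (-3) + (-8) + 14 = 6
σ = (3, 1, 0, 2): 3 + 23 + (-3) + (-6) = 17
σ = (3, 1, 2, 0): 3 + 23 + (-8) + 3 = 21
σ = (3, 2, 0, 1): 3 + 30 + (-3) + 14 = 44
σ = (3, 2, 1, 0): 3 + 30 + 22 + 3 = 58
Optimal value attained by: σ = (1, 2, 3, 0).
Answer: det⊕(W) = 80; verdict: NONSINGULAR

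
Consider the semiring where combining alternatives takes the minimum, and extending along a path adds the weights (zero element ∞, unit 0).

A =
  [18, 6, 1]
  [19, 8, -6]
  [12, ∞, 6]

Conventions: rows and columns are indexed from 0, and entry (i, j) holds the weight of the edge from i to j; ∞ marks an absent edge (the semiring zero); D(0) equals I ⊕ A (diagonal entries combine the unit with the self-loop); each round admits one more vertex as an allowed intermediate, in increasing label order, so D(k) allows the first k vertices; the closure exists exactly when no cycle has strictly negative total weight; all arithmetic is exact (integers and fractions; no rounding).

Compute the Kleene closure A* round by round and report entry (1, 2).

D(0):
  [0, 6, 1]
  [19, 0, -6]
  [12, ∞, 0]
D(1):
  [0, 6, 1]
  [19, 0, -6]
  [12, 18, 0]
D(2):
  [0, 6, 0]
  [19, 0, -6]
  [12, 18, 0]
D(3):
  [0, 6, 0]
  [6, 0, -6]
  [12, 18, 0]
Answer: A*[1][2] = -6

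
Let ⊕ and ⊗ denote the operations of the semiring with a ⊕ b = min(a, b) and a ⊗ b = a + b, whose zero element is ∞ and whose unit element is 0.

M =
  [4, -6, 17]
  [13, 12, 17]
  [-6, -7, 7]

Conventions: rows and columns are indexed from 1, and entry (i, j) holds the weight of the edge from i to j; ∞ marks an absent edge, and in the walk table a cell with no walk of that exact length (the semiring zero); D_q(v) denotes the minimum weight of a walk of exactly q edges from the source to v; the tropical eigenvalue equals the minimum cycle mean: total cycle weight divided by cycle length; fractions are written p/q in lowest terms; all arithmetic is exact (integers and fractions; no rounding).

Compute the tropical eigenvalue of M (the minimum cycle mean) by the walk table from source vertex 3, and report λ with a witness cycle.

q=0: [∞, ∞, 0]
q=1: [-6, -7, 7]
q=2: [-2, -12, 10]
q=3: [1, -8, 5]
Optimal cycle mean attained by: cycle 1->2->3->1, total (-6) + 17 + (-6), length 3.
Answer: λ = 5/3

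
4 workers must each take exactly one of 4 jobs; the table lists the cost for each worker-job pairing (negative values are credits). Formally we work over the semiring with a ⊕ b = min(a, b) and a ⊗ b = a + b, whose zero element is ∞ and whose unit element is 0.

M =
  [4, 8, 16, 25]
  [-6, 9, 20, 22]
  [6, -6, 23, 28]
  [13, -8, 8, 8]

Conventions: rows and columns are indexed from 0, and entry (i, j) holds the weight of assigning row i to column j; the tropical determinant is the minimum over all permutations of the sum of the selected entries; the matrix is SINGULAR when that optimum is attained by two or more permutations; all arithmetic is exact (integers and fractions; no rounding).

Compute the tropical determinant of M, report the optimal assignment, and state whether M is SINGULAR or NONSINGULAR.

σ = (0, 1, 2, 3): 4 + 9 + 23 + 8 = 44
σ = (0, 1, 3, 2): 4 + 9 + 28 + 8 = 49
σ = (0, 2, 1, 3): 4 + 20 + (-6) + 8 = 26
σ = (0, 2, 3, 1): 4 + 20 + 28 + (-8) = 44
σ = (0, 3, 1, 2): 4 + 22 + (-6) + 8 = 28
σ = (0, 3, 2, 1): 4 + 22 + 23 + (-8) = 41
σ = (1, 0, 2, 3): 8 + (-6) + 23 + 8 = 33
σ = (1, 0, 3, 2): 8 + (-6) + 28 + 8 = 38
σ = (1, 2, 0, 3): 8 + 20 + 6 + 8 = 42
σ = (1, 2, 3, 0): 8 + 20 + 28 + 13 = 69
σ = (1, 3, 0, 2): 8 + 22 + 6 + 8 = 44
σ = (1, 3, 2, 0): 8 + 22 + 23 + 13 = 66
σ = (2, 0, 1, 3): 16 + (-6) + (-6) + 8 = 12
σ = (2, 0, 3, 1): 16 + (-6) + 28 + (-8) = 30
σ = (2, 1, 0, 3): 16 + 9 + 6 + 8 = 39
σ = (2, 1, 3, 0): 16 + 9 + 28 + 13 = 66
σ = (2, 3, 0, 1): 16 + 22 + 6 + (-8) = 36
σ = (2, 3, 1, 0): 16 + 22 + (-6) + 13 = 45
σ = (3, 0, 1, 2): 25 + (-6) + (-6) + 8 = 21
σ = (3, 0, 2, 1): 25 + (-6) + 23 + (-8) = 34
σ = (3, 1, 0, 2): 25 + 9 + 6 + 8 = 48
σ = (3, 1, 2, 0): 25 + 9 + 23 + 13 = 70
σ = (3, 2, 0, 1): 25 + 20 + 6 + (-8) = 43
σ = (3, 2, 1, 0): 25 + 20 + (-6) + 13 = 52
Optimal value attained by: σ = (2, 0, 1, 3).
Answer: det⊕(M) = 12; verdict: NONSINGULAR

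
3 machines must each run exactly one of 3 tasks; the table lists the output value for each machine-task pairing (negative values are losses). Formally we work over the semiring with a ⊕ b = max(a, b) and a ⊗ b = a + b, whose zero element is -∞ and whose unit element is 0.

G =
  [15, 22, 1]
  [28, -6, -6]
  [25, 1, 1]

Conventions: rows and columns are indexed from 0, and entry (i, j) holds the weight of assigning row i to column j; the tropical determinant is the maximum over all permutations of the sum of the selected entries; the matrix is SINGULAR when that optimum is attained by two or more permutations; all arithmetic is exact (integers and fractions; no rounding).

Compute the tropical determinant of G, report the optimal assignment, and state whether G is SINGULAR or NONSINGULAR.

σ = (0, 1, 2): 15 + (-6) + 1 = 10
σ = (0, 2, 1): 15 + (-6) + 1 = 10
σ = (1, 0, 2): 22 + 28 + 1 = 51
σ = (1, 2, 0): 22 + (-6) + 25 = 41
σ = (2, 0, 1): 1 + 28 + 1 = 30
σ = (2, 1, 0): 1 + (-6) + 25 = 20
Optimal value attained by: σ = (1, 0, 2).
Answer: det⊕(G) = 51; verdict: NONSINGULAR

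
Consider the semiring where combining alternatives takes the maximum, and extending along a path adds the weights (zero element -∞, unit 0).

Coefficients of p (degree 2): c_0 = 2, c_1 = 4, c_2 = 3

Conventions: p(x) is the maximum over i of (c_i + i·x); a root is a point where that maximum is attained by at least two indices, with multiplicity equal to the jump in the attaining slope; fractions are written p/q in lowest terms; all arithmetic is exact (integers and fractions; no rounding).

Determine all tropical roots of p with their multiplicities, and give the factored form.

hull edge (i=0, c=2) to (i=1, c=4): slope 2, span 1
hull edge (i=1, c=4) to (i=2, c=3): slope -1, span 1
Factored form: p(x) = 3 ⊗ (x ⊕ (-2)) ⊗ (x ⊕ 1)
Answer: roots = -2 (mult 1), 1 (mult 1)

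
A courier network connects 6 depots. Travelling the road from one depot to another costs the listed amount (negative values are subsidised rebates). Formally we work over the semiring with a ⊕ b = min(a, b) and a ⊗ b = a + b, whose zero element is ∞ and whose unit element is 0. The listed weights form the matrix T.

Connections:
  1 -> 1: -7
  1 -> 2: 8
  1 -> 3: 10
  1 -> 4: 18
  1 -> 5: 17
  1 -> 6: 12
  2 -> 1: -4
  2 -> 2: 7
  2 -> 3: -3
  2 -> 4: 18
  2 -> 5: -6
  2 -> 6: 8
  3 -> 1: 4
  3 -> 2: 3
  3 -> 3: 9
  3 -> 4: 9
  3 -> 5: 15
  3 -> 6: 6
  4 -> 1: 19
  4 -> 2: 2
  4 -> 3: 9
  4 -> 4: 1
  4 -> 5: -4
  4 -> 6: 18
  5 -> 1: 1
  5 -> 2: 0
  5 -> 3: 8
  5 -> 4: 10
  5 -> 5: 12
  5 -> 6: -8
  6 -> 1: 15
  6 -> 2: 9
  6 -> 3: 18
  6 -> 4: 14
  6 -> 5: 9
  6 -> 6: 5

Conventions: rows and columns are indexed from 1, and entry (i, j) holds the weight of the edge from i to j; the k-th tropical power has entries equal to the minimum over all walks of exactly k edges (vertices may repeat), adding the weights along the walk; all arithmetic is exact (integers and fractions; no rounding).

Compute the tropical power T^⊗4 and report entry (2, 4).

T^⊗2:
  [-14, 1, 3, 11, 2, 5]
  [-11, -6, 2, 4, 1, -14]
  [-3, 10, 0, 10, -3, 7]
  [-3, -4, -1, 2, -4, -12]
  [-6, 1, -3, 6, -6, -3]
  [5, 9, 6, 15, 3, 1]
T^⊗3:
  [-21, -6, -4, 4, -5, -6]
  [-18, -5, -9, 0, -12, -9]
  [-10, -3, 5, 7, 4, -11]
  [-10, -4, -7, 2, -10, -12]
  [-13, -6, -2, 4, -5, -14]
  [-2, 3, 6, 13, 3, -5]
T^⊗4:
  [-28, -13, -11, -3, -12, -13]
  [-25, -12, -8, -2, -11, -20]
  [-17, -2, -6, 3, -9, -6]
  [-17, -10, -7, 0, -10, -18]
  [-20, -5, -9, 0, -12, -13]
  [-9, 3, 0, 9, -3, -5]
Key observation: the optimum is the walk 2->5->2->5->4, with weight (-6) + 0 + (-6) + 10 = -2.
Optimal value attained by: walk 2->5->2->5->4.
Answer: (T^⊗4)[2][4] = -2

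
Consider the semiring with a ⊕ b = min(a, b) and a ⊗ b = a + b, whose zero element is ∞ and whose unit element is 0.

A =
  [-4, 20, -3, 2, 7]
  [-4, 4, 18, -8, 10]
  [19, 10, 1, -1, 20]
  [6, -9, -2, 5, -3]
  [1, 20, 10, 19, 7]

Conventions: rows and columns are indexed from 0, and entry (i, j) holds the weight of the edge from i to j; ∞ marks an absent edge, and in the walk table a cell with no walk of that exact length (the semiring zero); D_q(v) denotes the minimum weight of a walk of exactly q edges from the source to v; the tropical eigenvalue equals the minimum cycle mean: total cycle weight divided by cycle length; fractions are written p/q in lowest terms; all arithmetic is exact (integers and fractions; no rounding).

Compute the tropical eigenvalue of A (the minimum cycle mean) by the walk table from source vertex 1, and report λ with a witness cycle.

q=0: [∞, 0, ∞, ∞, ∞]
q=1: [-4, 4, 18, -8, 10]
q=2: [-8, -17, -10, -4, -11]
q=3: [-21, -13, -11, -25, -7]
q=4: [-25, -34, -27, -21, -28]
q=5: [-38, -30, -28, -42, -24]
Optimal cycle mean attained by: cycle 1->3->1, total (-8) + (-9), length 2.
Answer: λ = -17/2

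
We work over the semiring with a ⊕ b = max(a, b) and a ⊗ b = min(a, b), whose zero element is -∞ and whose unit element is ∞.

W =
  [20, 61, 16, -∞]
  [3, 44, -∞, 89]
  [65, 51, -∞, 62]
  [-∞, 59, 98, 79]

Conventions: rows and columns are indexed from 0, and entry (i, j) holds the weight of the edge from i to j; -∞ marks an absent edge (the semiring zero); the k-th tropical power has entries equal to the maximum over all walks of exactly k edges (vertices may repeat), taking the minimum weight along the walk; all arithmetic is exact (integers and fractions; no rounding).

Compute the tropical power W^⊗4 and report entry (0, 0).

W^⊗2:
  [20, 44, 16, 61]
  [3, 59, 89, 79]
  [20, 61, 62, 62]
  [65, 59, 79, 79]
W^⊗3:
  [20, 59, 61, 61]
  [65, 59, 79, 79]
  [62, 59, 62, 62]
  [65, 61, 79, 79]
W^⊗4:
  [61, 59, 61, 61]
  [65, 61, 79, 79]
  [62, 61, 62, 62]
  [65, 61, 79, 79]
Key observation: the optimum is the walk 0->1->3->2->0, with weight 61 min 89 min 98 min 65 = 61.
Optimal value attained by: walk 0->1->3->2->0.
Answer: (W^⊗4)[0][0] = 61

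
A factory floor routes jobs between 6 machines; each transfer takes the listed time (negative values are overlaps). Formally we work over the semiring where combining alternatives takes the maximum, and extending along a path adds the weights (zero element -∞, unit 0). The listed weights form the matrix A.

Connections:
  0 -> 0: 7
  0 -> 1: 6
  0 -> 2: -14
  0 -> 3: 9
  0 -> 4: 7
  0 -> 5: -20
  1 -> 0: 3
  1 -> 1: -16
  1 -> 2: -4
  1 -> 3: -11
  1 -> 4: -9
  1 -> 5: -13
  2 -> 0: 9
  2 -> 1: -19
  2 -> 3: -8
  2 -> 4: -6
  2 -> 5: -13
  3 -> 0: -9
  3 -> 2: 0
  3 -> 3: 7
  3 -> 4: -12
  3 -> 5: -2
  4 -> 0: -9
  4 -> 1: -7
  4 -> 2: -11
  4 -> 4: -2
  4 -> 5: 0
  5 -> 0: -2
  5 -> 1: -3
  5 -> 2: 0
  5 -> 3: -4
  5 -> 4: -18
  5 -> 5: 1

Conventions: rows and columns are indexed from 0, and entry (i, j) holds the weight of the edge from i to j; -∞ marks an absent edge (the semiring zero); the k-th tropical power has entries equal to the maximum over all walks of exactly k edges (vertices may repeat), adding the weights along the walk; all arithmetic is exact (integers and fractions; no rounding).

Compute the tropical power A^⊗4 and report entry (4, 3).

A^⊗2:
  [14, 13, 9, 16, 14, 7]
  [10, 9, -11, 12, 10, -9]
  [16, 15, -5, 18, 16, -6]
  [9, -3, 7, 14, -2, 5]
  [-2, -3, 0, 0, -2, 1]
  [9, 4, 1, 7, 5, 2]
A^⊗3:
  [21, 20, 16, 23, 21, 14]
  [17, 16, 12, 19, 17, 10]
  [23, 22, 18, 25, 23, 16]
  [16, 15, 14, 21, 16, 12]
  [9, 4, 1, 7, 5, 2]
  [16, 15, 7, 18, 16, 5]
A^⊗4:
  [28, 27, 23, 30, 28, 21]
  [24, 23, 19, 26, 24, 17]
  [30, 29, 25, 32, 30, 23]
  [23, 22, 21, 28, 23, 19]
  [16, 15, 7, 18, 16, 5]
  [23, 22, 18, 25, 23, 16]
Key observation: the optimum is the walk 4->5->2->0->3, with weight 0 + 0 + 9 + 9 = 18.
Optimal value attained by: walk 4->5->2->0->3.
Answer: (A^⊗4)[4][3] = 18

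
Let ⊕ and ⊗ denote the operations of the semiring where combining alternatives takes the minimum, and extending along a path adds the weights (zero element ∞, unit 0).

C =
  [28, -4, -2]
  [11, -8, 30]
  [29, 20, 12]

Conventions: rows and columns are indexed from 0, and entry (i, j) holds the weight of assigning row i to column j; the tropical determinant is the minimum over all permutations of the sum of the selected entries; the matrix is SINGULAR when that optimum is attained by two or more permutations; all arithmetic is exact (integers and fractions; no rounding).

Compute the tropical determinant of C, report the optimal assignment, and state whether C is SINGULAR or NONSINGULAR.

σ = (0, 1, 2): 28 + (-8) + 12 = 32
σ = (0, 2, 1): 28 + 30 + 20 = 78
σ = (1, 0, 2): (-4) + 11 + 12 = 19
σ = (1, 2, 0): (-4) + 30 + 29 = 55
σ = (2, 0, 1): (-2) + 11 + 20 = 29
σ = (2, 1, 0): (-2) + (-8) + 29 = 19
Optimal value attained by: σ = (1, 0, 2).
Answer: det⊕(C) = 19; verdict: SINGULAR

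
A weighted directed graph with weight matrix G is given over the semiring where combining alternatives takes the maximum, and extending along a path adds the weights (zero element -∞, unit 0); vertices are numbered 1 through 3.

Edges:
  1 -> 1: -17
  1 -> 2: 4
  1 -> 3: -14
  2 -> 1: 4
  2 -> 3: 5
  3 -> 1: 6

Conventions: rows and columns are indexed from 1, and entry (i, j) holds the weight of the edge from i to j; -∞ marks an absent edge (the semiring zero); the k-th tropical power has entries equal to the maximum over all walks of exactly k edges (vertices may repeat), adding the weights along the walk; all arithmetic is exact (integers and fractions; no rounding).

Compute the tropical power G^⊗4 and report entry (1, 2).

G^⊗2:
  [8, -13, 9]
  [11, 8, -10]
  [-11, 10, -8]
G^⊗3:
  [15, 12, -6]
  [12, 15, 13]
  [14, -7, 15]
G^⊗4:
  [16, 19, 17]
  [19, 16, 20]
  [21, 18, 0]
Key observation: the optimum is the walk 1->2->3->1->2, with weight 4 + 5 + 6 + 4 = 19.
Optimal value attained by: walk 1->2->3->1->2.
Answer: (G^⊗4)[1][2] = 19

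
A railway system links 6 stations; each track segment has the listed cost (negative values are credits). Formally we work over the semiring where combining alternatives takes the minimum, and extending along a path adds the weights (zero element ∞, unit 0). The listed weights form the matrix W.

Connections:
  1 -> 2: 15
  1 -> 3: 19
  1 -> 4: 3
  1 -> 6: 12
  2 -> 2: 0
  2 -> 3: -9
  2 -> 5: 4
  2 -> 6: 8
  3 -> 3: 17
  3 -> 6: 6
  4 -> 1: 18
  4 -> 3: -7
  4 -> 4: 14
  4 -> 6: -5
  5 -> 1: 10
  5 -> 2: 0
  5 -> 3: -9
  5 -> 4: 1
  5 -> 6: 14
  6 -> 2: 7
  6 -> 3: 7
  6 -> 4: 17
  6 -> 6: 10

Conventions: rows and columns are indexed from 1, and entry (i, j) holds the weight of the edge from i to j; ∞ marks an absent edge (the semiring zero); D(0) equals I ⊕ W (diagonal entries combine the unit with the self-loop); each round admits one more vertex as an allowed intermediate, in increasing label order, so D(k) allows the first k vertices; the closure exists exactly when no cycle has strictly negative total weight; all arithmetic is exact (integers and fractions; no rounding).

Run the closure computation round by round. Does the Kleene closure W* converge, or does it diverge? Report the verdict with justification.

D(0):
  [0, 15, 19, 3, ∞, 12]
  [∞, 0, -9, ∞, 4, 8]
  [∞, ∞, 0, ∞, ∞, 6]
  [18, ∞, -7, 0, ∞, -5]
  [10, 0, -9, 1, 0, 14]
  [∞, 7, 7, 17, ∞, 0]
D(1):
  [0, 15, 19, 3, ∞, 12]
  [∞, 0, -9, ∞, 4, 8]
  [∞, ∞, 0, ∞, ∞, 6]
  [18, 33, -7, 0, ∞, -5]
  [10, 0, -9, 1, 0, 14]
  [∞, 7, 7, 17, ∞, 0]
D(2):
  [0, 15, 6, 3, 19, 12]
  [∞, 0, -9, ∞, 4, 8]
  [∞, ∞, 0, ∞, ∞, 6]
  [18, 33, -7, 0, 37, -5]
  [10, 0, -9, 1, 0, 8]
  [∞, 7, -2, 17, 11, 0]
D(3):
  [0, 15, 6, 3, 19, 12]
  [∞, 0, -9, ∞, 4, -3]
  [∞, ∞, 0, ∞, ∞, 6]
  [18, 33, -7, 0, 37, -5]
  [10, 0, -9, 1, 0, -3]
  [∞, 7, -2, 17, 11, 0]
D(4):
  [0, 15, -4, 3, 19, -2]
  [∞, 0, -9, ∞, 4, -3]
  [∞, ∞, 0, ∞, ∞, 6]
  [18, 33, -7, 0, 37, -5]
  [10, 0, -9, 1, 0, -4]
  [35, 7, -2, 17, 11, 0]
D(5):
  [0, 15, -4, 3, 19, -2]
  [14, 0, -9, 5, 4, -3]
  [∞, ∞, 0, ∞, ∞, 6]
  [18, 33, -7, 0, 37, -5]
  [10, 0, -9, 1, 0, -4]
  [21, 7, -2, 12, 11, 0]
D(6):
  [0, 5, -4, 3, 9, -2]
  [14, 0, -9, 5, 4, -3]
  [27, 13, 0, 18, 17, 6]
  [16, 2, -7, 0, 6, -5]
  [10, 0, -9, 1, 0, -4]
  [21, 7, -2, 12, 11, 0]
Key observation: every diagonal entry stays at the unit through all rounds, so no improving cycle exists.
Answer: CONVERGES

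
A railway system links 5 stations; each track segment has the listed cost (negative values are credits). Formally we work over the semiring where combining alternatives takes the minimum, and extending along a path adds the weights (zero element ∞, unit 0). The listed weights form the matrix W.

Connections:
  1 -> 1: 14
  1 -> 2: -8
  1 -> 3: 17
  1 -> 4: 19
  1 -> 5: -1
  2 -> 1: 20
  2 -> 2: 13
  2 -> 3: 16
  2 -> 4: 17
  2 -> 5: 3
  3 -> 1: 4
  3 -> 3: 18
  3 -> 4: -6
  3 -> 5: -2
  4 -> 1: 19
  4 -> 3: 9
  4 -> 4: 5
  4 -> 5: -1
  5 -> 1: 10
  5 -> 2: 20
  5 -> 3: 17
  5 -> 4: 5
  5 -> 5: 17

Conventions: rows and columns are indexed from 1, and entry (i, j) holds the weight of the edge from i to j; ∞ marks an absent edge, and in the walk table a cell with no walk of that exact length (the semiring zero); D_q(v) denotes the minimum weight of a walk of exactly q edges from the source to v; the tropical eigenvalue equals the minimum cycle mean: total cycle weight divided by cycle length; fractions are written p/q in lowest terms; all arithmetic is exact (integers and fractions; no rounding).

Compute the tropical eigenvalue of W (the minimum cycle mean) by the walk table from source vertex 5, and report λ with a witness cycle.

q=0: [∞, ∞, ∞, ∞, 0]
q=1: [10, 20, 17, 5, 17]
q=2: [21, 2, 14, 10, 4]
q=3: [14, 13, 18, 8, 5]
q=4: [15, 6, 17, 10, 7]
q=5: [17, 7, 19, 11, 9]
Optimal cycle mean attained by: cycle 3->4->3, total (-6) + 9, length 2.
Answer: λ = 3/2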